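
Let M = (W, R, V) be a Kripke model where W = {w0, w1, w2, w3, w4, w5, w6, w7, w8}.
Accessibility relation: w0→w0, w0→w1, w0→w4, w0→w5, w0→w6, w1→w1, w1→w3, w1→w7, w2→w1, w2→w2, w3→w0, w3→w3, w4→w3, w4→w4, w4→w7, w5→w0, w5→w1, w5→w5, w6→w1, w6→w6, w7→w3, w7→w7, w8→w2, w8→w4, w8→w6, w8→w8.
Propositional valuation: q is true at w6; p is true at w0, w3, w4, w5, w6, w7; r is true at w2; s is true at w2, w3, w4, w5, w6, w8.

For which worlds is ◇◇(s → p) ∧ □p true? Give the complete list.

w3, w4, w7

Let φ = ◇◇(s → p) ∧ □p. Evaluate φ at each world:
  w0 (successors {w0, w1, w4, w5, w6}): φ is false.
  w1 (successors {w1, w3, w7}): φ is false.
  w2 (successors {w1, w2}): φ is false.
  w3 (successors {w0, w3}): φ is true.
  w4 (successors {w3, w4, w7}): φ is true.
  w5 (successors {w0, w1, w5}): φ is false.
  w6 (successors {w1, w6}): φ is false.
  w7 (successors {w3, w7}): φ is true.
  w8 (successors {w2, w4, w6, w8}): φ is false.
For instance, at w1:
  At w1: ◇◇(s → p) is true, □p is false, so ◇◇(s → p) ∧ □p is false.
    At w1: ◇◇(s → p) requires ◇(s → p) at some successor in {w1, w3, w7}.
      ◇(s → p) holds at w1, so ◇◇(s → p) is true at w1.
    At w1: □p requires p at every successor {w1, w3, w7}.
      p fails at w1, so □p is false at w1.
Satisfying worlds: {w3, w4, w7}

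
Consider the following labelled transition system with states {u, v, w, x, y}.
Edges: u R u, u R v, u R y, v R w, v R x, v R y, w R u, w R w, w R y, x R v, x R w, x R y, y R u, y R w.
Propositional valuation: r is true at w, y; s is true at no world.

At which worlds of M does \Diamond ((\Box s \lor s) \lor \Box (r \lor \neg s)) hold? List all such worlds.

Let φ = \Diamond ((\Box s \lor s) \lor \Box (r \lor \neg s)). Evaluate φ at each world:
  u (successors {u, v, y}): φ is true.
  v (successors {w, x, y}): φ is true.
  w (successors {u, w, y}): φ is true.
  x (successors {v, w, y}): φ is true.
  y (successors {u, w}): φ is true.
For instance, at x:
  At x: \Diamond ((\Box s \lor s) \lor \Box (r \lor \neg s)) requires (\Box s \lor s) \lor \Box (r \lor \neg s) at some successor in {v, w, y}.
    (\Box s \lor s) \lor \Box (r \lor \neg s) holds at v, so \Diamond ((\Box s \lor s) \lor \Box (r \lor \neg s)) is true at x.
      At v: \Box s \lor s is false, \Box (r \lor \neg s) is true, so (\Box s \lor s) \lor \Box (r \lor \neg s) is true.
Satisfying worlds: {u, v, w, x, y}

u, v, w, x, y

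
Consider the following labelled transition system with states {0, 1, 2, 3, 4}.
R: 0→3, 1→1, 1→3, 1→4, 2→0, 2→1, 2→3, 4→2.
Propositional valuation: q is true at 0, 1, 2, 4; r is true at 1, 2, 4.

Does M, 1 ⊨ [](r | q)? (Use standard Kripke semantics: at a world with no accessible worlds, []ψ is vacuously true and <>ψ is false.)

No

Recall that []ψ holds at a world iff ψ holds at every accessible world, and <>ψ holds iff ψ holds at some accessible world.
At 1: [](r | q) requires r | q at every successor {1, 3, 4}.
  r | q fails at 3, so [](r | q) is false at 1.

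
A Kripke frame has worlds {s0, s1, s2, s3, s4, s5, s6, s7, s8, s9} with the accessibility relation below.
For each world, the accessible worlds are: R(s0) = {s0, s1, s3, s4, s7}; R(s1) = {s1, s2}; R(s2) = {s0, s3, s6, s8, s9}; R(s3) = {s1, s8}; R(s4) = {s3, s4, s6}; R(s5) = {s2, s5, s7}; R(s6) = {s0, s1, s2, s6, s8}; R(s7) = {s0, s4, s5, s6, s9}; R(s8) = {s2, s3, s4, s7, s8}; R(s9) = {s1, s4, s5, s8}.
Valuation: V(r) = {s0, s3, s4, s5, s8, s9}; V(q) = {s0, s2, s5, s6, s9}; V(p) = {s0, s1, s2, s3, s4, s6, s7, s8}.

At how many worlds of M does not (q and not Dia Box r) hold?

5

Let φ = not (q and not Dia Box r). Evaluate φ at each world:
  s0 (successors {s0, s1, s3, s4, s7}): φ is false.
  s1 (successors {s1, s2}): φ is true.
  s2 (successors {s0, s3, s6, s8, s9}): φ is false.
  s3 (successors {s1, s8}): φ is true.
  s4 (successors {s3, s4, s6}): φ is true.
  s5 (successors {s2, s5, s7}): φ is false.
  s6 (successors {s0, s1, s2, s6, s8}): φ is false.
  s7 (successors {s0, s4, s5, s6, s9}): φ is true.
  s8 (successors {s2, s3, s4, s7, s8}): φ is true.
  s9 (successors {s1, s4, s5, s8}): φ is false.
For instance, at s5:
  At s5: q and not Dia Box r is true, so not (q and not Dia Box r) is false.
    At s5: q is true, not Dia Box r is true, so q and not Dia Box r is true.
      At s5: Dia Box r is false, so not Dia Box r is true.
Satisfying worlds: {s1, s3, s4, s7, s8}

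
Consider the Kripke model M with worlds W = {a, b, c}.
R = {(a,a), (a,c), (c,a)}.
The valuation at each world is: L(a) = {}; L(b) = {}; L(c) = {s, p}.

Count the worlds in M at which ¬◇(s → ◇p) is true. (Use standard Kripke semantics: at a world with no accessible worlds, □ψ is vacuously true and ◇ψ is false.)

1

Let φ = ¬◇(s → ◇p). Evaluate φ at each world:
  a (successors {a, c}): φ is false.
  b (successors ∅): φ is true.
  c (successors {a}): φ is false.
For instance, at a:
  At a: ◇(s → ◇p) is true, so ¬◇(s → ◇p) is false.
    At a: ◇(s → ◇p) requires s → ◇p at some successor in {a, c}.
      s → ◇p holds at a, so ◇(s → ◇p) is true at a.
Satisfying worlds: {b}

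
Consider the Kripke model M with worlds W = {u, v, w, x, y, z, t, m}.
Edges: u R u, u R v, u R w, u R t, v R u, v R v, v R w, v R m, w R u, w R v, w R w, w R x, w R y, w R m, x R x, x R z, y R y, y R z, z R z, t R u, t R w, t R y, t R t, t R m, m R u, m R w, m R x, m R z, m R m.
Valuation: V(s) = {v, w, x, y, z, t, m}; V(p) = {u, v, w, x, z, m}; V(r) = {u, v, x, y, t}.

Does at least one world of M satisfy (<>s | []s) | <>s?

Let φ = (<>s | []s) | <>s. Evaluate φ at each world:
  u (successors {u, v, w, t}): φ is true.
  v (successors {u, v, w, m}): φ is true.
  w (successors {u, v, w, x, y, m}): φ is true.
  x (successors {x, z}): φ is true.
  y (successors {y, z}): φ is true.
  z (successors {z}): φ is true.
  t (successors {u, w, y, t, m}): φ is true.
  m (successors {u, w, x, z, m}): φ is true.
Detail at u (witness):
  At u: <>s | []s is true, <>s is true, so (<>s | []s) | <>s is true.
    At u: <>s is true, []s is false, so <>s | []s is true.
      At u: <>s requires s at some successor in {u, v, w, t}.
        s holds at v, so <>s is true at u.
      At u: []s requires s at every successor {u, v, w, t}.
        s fails at u, so []s is false at u.
    At u: <>s requires s at some successor in {u, v, w, t}.
      s holds at v, so <>s is true at u.

Yes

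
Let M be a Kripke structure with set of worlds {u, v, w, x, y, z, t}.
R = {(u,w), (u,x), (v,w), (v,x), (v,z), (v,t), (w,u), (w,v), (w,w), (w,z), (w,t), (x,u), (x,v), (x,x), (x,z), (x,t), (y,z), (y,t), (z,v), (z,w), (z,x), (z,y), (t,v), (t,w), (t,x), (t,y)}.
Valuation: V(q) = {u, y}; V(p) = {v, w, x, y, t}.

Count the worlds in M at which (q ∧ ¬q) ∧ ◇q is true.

Let φ = (q ∧ ¬q) ∧ ◇q. Evaluate φ at each world:
  u (successors {w, x}): φ is false.
  v (successors {w, x, z, t}): φ is false.
  w (successors {u, v, w, z, t}): φ is false.
  x (successors {u, v, x, z, t}): φ is false.
  y (successors {z, t}): φ is false.
  z (successors {v, w, x, y}): φ is false.
  t (successors {v, w, x, y}): φ is false.
For instance, at v:
  At v: q ∧ ¬q is false, ◇q is false, so (q ∧ ¬q) ∧ ◇q is false.
    At v: ◇q requires q at some successor in {w, x, z, t}.
      At w: q is false.
      At x: q is false.
      At z: q is false.
      At t: q is false.
    So ◇q is false at v.
Satisfying worlds: none.

0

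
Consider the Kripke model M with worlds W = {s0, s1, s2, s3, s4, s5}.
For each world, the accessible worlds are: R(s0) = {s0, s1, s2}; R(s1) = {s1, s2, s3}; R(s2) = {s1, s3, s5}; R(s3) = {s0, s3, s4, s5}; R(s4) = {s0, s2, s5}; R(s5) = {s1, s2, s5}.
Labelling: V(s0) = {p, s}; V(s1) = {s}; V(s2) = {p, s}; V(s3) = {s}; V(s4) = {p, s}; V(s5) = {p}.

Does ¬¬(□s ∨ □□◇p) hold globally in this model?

Yes

Let φ = ¬¬(□s ∨ □□◇p). Evaluate φ at each world:
  s0 (successors {s0, s1, s2}): φ is true.
  s1 (successors {s1, s2, s3}): φ is true.
  s2 (successors {s1, s3, s5}): φ is true.
  s3 (successors {s0, s3, s4, s5}): φ is true.
  s4 (successors {s0, s2, s5}): φ is true.
  s5 (successors {s1, s2, s5}): φ is true.
For instance, at s1:
  At s1: ¬(□s ∨ □□◇p) is false, so ¬¬(□s ∨ □□◇p) is true.
    At s1: □s ∨ □□◇p is true, so ¬(□s ∨ □□◇p) is false.
      At s1: □s is true, □□◇p is true, so □s ∨ □□◇p is true.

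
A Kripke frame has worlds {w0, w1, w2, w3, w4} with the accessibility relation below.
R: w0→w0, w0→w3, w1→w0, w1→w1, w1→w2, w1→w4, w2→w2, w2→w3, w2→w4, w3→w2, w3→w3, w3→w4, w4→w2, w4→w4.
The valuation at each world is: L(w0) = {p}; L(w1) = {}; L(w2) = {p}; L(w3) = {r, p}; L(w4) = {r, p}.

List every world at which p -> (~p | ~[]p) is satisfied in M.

w1

Let φ = p -> (~p | ~[]p). Evaluate φ at each world:
  w0 (successors {w0, w3}): φ is false.
  w1 (successors {w0, w1, w2, w4}): φ is true.
  w2 (successors {w2, w3, w4}): φ is false.
  w3 (successors {w2, w3, w4}): φ is false.
  w4 (successors {w2, w4}): φ is false.
For instance, at w0:
  At w0: p is true, ~p | ~[]p is false, so p -> (~p | ~[]p) is false.
    At w0: ~p is false, ~[]p is false, so ~p | ~[]p is false.
      At w0: []p is true, so ~[]p is false.
Satisfying worlds: {w1}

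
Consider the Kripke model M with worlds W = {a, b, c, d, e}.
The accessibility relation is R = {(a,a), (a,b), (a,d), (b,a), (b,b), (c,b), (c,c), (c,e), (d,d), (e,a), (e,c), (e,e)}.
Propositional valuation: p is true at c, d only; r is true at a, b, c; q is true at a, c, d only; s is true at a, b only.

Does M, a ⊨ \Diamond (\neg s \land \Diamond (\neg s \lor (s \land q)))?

Yes

At a: \Diamond (\neg s \land \Diamond (\neg s \lor (s \land q))) requires \neg s \land \Diamond (\neg s \lor (s \land q)) at some successor in {a, b, d}.
  \neg s \land \Diamond (\neg s \lor (s \land q)) holds at d, so \Diamond (\neg s \land \Diamond (\neg s \lor (s \land q))) is true at a.
    At d: \neg s is true, \Diamond (\neg s \lor (s \land q)) is true, so \neg s \land \Diamond (\neg s \lor (s \land q)) is true.
      At d: \Diamond (\neg s \lor (s \land q)) requires \neg s \lor (s \land q) at some successor in {d}.
        \neg s \lor (s \land q) holds at d, so \Diamond (\neg s \lor (s \land q)) is true at d.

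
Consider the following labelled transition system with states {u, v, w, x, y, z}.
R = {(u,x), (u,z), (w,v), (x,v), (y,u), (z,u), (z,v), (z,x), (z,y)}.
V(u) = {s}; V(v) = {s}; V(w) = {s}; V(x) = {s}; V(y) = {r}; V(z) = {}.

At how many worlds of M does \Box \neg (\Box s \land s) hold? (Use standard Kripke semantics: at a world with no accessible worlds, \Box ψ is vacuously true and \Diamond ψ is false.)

2

Recall that \Box ψ holds at a world iff ψ holds at every accessible world, and \Diamond ψ holds iff ψ holds at some accessible world.
Let φ = \Box \neg (\Box s \land s). Evaluate φ at each world:
  u (successors {x, z}): φ is false.
  v (successors ∅): φ is true.
  w (successors {v}): φ is false.
  x (successors {v}): φ is false.
  y (successors {u}): φ is true.
  z (successors {u, v, x, y}): φ is false.
For instance, at w:
  At w: \Box \neg (\Box s \land s) requires \neg (\Box s \land s) at every successor {v}.
    \neg (\Box s \land s) fails at v, so \Box \neg (\Box s \land s) is false at w.
      At v: \Box s \land s is true, so \neg (\Box s \land s) is false.
Satisfying worlds: {v, y}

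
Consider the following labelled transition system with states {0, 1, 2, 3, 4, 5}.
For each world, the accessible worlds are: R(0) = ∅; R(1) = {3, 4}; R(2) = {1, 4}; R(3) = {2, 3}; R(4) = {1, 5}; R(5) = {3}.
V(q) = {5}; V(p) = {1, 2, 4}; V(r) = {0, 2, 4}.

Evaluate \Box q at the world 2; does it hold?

At 2: \Box q requires q at every successor {1, 4}.
  q fails at 1, so \Box q is false at 2.

No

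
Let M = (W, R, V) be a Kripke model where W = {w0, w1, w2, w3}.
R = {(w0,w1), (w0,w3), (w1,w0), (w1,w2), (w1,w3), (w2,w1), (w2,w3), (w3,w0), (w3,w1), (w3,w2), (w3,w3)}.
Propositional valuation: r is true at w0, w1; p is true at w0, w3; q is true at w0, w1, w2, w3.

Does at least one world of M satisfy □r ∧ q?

No

Let φ = □r ∧ q. Evaluate φ at each world:
  w0 (successors {w1, w3}): φ is false.
  w1 (successors {w0, w2, w3}): φ is false.
  w2 (successors {w1, w3}): φ is false.
  w3 (successors {w0, w1, w2, w3}): φ is false.
For instance, at w3:
  At w3: □r is false, q is true, so □r ∧ q is false.
    At w3: □r requires r at every successor {w0, w1, w2, w3}.
      r fails at w2, so □r is false at w3.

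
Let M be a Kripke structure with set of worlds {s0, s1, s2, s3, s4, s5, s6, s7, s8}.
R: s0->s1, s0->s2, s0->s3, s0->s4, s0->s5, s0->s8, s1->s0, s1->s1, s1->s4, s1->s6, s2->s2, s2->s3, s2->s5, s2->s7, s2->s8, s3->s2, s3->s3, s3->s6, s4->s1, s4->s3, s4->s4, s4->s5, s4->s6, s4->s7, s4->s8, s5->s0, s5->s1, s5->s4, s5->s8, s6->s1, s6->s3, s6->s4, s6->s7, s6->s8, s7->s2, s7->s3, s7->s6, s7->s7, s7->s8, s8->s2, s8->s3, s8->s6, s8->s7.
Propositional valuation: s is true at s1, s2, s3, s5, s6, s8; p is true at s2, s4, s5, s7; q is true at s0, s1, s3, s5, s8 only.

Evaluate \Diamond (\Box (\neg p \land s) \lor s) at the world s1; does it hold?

Recall that \Box ψ holds at a world iff ψ holds at every accessible world, and \Diamond ψ holds iff ψ holds at some accessible world.
At s1: \Diamond (\Box (\neg p \land s) \lor s) requires \Box (\neg p \land s) \lor s at some successor in {s0, s1, s4, s6}.
  \Box (\neg p \land s) \lor s holds at s1, so \Diamond (\Box (\neg p \land s) \lor s) is true at s1.
    At s1: \Box (\neg p \land s) is false, s is true, so \Box (\neg p \land s) \lor s is true.
      At s1: \Box (\neg p \land s) requires \neg p \land s at every successor {s0, s1, s4, s6}.
        \neg p \land s fails at s0, so \Box (\neg p \land s) is false at s1.

Yes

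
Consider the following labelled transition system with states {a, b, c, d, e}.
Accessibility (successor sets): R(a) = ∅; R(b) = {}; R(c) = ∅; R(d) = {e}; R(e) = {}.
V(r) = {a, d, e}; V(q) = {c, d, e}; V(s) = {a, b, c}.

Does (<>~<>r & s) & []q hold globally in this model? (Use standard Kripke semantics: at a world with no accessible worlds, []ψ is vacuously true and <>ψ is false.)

No

Let φ = (<>~<>r & s) & []q. Evaluate φ at each world:
  a (successors ∅): φ is false.
  b (successors ∅): φ is false.
  c (successors ∅): φ is false.
  d (successors {e}): φ is false.
  e (successors ∅): φ is false.
Detail at a (counterexample):
  At a: <>~<>r & s is false, []q is true, so (<>~<>r & s) & []q is false.
    At a: <>~<>r is false, s is true, so <>~<>r & s is false.
      At a: no accessible worlds, so <>~<>r is false.
    At a: no accessible worlds, so []q holds vacuously.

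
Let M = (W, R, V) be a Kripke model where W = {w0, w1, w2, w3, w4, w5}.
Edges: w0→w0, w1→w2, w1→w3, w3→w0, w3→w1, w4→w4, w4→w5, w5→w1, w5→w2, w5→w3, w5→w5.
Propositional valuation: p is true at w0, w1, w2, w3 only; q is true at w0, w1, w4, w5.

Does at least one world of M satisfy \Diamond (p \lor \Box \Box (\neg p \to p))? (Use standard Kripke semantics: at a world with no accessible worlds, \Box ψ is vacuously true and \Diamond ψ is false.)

Let φ = \Diamond (p \lor \Box \Box (\neg p \to p)). Evaluate φ at each world:
  w0 (successors {w0}): φ is true.
  w1 (successors {w2, w3}): φ is true.
  w2 (successors ∅): φ is false.
  w3 (successors {w0, w1}): φ is true.
  w4 (successors {w4, w5}): φ is false.
  w5 (successors {w1, w2, w3, w5}): φ is true.
Detail at w0 (witness):
  At w0: \Diamond (p \lor \Box \Box (\neg p \to p)) requires p \lor \Box \Box (\neg p \to p) at some successor in {w0}.
    p \lor \Box \Box (\neg p \to p) holds at w0, so \Diamond (p \lor \Box \Box (\neg p \to p)) is true at w0.
      At w0: p is true, \Box \Box (\neg p \to p) is true, so p \lor \Box \Box (\neg p \to p) is true.

Yes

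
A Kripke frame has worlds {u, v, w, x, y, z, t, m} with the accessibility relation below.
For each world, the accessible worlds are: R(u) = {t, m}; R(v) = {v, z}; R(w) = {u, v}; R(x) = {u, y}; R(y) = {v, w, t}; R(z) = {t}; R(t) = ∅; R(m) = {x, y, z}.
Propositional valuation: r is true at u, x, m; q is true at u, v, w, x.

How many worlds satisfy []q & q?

1

Recall that []ψ holds at a world iff ψ holds at every accessible world, and <>ψ holds iff ψ holds at some accessible world.
Let φ = []q & q. Evaluate φ at each world:
  u (successors {t, m}): φ is false.
  v (successors {v, z}): φ is false.
  w (successors {u, v}): φ is true.
  x (successors {u, y}): φ is false.
  y (successors {v, w, t}): φ is false.
  z (successors {t}): φ is false.
  t (successors ∅): φ is false.
  m (successors {x, y, z}): φ is false.
For instance, at m:
  At m: []q is false, q is false, so []q & q is false.
    At m: []q requires q at every successor {x, y, z}.
      q fails at y, so []q is false at m.
Satisfying worlds: {w}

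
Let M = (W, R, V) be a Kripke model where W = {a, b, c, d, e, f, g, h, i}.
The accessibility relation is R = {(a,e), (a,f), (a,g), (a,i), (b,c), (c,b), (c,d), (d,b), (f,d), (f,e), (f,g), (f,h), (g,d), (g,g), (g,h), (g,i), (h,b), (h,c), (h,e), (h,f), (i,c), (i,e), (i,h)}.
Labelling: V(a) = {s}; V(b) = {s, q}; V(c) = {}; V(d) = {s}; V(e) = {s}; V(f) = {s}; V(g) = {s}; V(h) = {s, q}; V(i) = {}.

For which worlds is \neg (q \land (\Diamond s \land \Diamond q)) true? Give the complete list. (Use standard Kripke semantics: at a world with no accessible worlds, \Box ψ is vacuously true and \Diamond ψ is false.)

Let φ = \neg (q \land (\Diamond s \land \Diamond q)). Evaluate φ at each world:
  a (successors {e, f, g, i}): φ is true.
  b (successors {c}): φ is true.
  c (successors {b, d}): φ is true.
  d (successors {b}): φ is true.
  e (successors ∅): φ is true.
  f (successors {d, e, g, h}): φ is true.
  g (successors {d, g, h, i}): φ is true.
  h (successors {b, c, e, f}): φ is false.
  i (successors {c, e, h}): φ is true.
For instance, at d:
  At d: q \land (\Diamond s \land \Diamond q) is false, so \neg (q \land (\Diamond s \land \Diamond q)) is true.
    At d: q is false, \Diamond s \land \Diamond q is true, so q \land (\Diamond s \land \Diamond q) is false.
      At d: \Diamond s is true, \Diamond q is true, so \Diamond s \land \Diamond q is true.
Satisfying worlds: {a, b, c, d, e, f, g, i}

a, b, c, d, e, f, g, i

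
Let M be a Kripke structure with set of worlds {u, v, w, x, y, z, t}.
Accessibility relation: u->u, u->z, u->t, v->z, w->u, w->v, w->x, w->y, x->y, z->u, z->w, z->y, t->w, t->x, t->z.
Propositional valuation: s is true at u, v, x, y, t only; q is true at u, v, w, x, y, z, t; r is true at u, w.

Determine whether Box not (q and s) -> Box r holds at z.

Yes

Recall that Box ψ holds at a world iff ψ holds at every accessible world, and Dia ψ holds iff ψ holds at some accessible world.
At z: Box not (q and s) is false, Box r is false, so Box not (q and s) -> Box r is true.
  At z: Box not (q and s) requires not (q and s) at every successor {u, w, y}.
    not (q and s) fails at u, so Box not (q and s) is false at z.
  At z: Box r requires r at every successor {u, w, y}.
    r fails at y, so Box r is false at z.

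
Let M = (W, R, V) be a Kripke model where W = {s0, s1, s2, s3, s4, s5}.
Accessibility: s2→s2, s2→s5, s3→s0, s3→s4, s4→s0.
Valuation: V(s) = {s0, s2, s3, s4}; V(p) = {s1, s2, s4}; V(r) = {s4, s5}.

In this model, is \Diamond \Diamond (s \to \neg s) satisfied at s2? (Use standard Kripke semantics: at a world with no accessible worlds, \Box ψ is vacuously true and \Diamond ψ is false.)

Recall that \Diamond ψ holds at a world iff ψ holds at some accessible world.
At s2: \Diamond \Diamond (s \to \neg s) requires \Diamond (s \to \neg s) at some successor in {s2, s5}.
  \Diamond (s \to \neg s) holds at s2, so \Diamond \Diamond (s \to \neg s) is true at s2.
    At s2: \Diamond (s \to \neg s) requires s \to \neg s at some successor in {s2, s5}.
      s \to \neg s holds at s5, so \Diamond (s \to \neg s) is true at s2.

Yes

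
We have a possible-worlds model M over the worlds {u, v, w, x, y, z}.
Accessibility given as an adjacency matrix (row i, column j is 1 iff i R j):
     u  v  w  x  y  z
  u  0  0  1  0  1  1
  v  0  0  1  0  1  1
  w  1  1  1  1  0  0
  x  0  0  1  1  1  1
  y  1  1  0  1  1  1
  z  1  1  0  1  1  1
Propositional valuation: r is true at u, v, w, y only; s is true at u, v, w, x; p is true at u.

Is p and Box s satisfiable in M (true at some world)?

No

Recall that Box ψ holds at a world iff ψ holds at every accessible world, and Dia ψ holds iff ψ holds at some accessible world.
Let φ = p and Box s. Evaluate φ at each world:
  u (successors {w, y, z}): φ is false.
  v (successors {w, y, z}): φ is false.
  w (successors {u, v, w, x}): φ is false.
  x (successors {w, x, y, z}): φ is false.
  y (successors {u, v, x, y, z}): φ is false.
  z (successors {u, v, x, y, z}): φ is false.
For instance, at w:
  At w: p is false, Box s is true, so p and Box s is false.
    At w: Box s requires s at every successor {u, v, w, x}.
      At u: s is true.
      At v: s is true.
      At w: s is true.
      At x: s is true.
    So Box s is true at w.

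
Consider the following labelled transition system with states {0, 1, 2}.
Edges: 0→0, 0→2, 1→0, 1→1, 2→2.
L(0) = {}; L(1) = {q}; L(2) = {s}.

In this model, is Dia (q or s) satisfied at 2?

Yes

At 2: Dia (q or s) requires q or s at some successor in {2}.
  q or s holds at 2, so Dia (q or s) is true at 2.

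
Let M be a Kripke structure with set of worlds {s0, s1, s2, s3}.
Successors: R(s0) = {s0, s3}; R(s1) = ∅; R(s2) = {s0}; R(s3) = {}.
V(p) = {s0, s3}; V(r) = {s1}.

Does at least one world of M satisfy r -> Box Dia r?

Let φ = r -> Box Dia r. Evaluate φ at each world:
  s0 (successors {s0, s3}): φ is true.
  s1 (successors ∅): φ is true.
  s2 (successors {s0}): φ is true.
  s3 (successors ∅): φ is true.
Detail at s0 (witness):
  At s0: r is false, Box Dia r is false, so r -> Box Dia r is true.
    At s0: Box Dia r requires Dia r at every successor {s0, s3}.
      Dia r fails at s0, so Box Dia r is false at s0.

Yes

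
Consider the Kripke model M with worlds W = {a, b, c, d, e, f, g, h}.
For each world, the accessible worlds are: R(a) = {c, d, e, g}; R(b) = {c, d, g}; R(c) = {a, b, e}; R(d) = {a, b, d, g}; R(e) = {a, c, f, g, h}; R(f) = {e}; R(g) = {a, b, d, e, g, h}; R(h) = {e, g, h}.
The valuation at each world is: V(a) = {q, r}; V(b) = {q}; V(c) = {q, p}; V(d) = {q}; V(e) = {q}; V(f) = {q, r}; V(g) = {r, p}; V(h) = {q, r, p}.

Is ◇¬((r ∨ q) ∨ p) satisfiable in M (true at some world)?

Let φ = ◇¬((r ∨ q) ∨ p). Evaluate φ at each world:
  a (successors {c, d, e, g}): φ is false.
  b (successors {c, d, g}): φ is false.
  c (successors {a, b, e}): φ is false.
  d (successors {a, b, d, g}): φ is false.
  e (successors {a, c, f, g, h}): φ is false.
  f (successors {e}): φ is false.
  g (successors {a, b, d, e, g, h}): φ is false.
  h (successors {e, g, h}): φ is false.
For instance, at a:
  At a: ◇¬((r ∨ q) ∨ p) requires ¬((r ∨ q) ∨ p) at some successor in {c, d, e, g}.
    At c: ¬((r ∨ q) ∨ p) is false.
    At d: ¬((r ∨ q) ∨ p) is false.
    At e: ¬((r ∨ q) ∨ p) is false.
    At g: ¬((r ∨ q) ∨ p) is false.
  So ◇¬((r ∨ q) ∨ p) is false at a.

No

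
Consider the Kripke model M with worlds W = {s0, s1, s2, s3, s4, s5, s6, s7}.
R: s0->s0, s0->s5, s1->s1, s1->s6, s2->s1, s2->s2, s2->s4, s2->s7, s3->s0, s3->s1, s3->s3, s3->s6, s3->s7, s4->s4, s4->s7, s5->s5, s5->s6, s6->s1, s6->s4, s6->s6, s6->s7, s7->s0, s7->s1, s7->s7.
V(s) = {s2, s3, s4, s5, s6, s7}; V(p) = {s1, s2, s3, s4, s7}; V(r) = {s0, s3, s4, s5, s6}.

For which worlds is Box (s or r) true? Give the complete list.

s0, s4, s5

Recall that Box ψ holds at a world iff ψ holds at every accessible world, and Dia ψ holds iff ψ holds at some accessible world.
Let φ = Box (s or r). Evaluate φ at each world:
  s0 (successors {s0, s5}): φ is true.
  s1 (successors {s1, s6}): φ is false.
  s2 (successors {s1, s2, s4, s7}): φ is false.
  s3 (successors {s0, s1, s3, s6, s7}): φ is false.
  s4 (successors {s4, s7}): φ is true.
  s5 (successors {s5, s6}): φ is true.
  s6 (successors {s1, s4, s6, s7}): φ is false.
  s7 (successors {s0, s1, s7}): φ is false.
For instance, at s4:
  At s4: Box (s or r) requires s or r at every successor {s4, s7}.
    At s4: s or r is true.
    At s7: s or r is true.
  So Box (s or r) is true at s4.
Satisfying worlds: {s0, s4, s5}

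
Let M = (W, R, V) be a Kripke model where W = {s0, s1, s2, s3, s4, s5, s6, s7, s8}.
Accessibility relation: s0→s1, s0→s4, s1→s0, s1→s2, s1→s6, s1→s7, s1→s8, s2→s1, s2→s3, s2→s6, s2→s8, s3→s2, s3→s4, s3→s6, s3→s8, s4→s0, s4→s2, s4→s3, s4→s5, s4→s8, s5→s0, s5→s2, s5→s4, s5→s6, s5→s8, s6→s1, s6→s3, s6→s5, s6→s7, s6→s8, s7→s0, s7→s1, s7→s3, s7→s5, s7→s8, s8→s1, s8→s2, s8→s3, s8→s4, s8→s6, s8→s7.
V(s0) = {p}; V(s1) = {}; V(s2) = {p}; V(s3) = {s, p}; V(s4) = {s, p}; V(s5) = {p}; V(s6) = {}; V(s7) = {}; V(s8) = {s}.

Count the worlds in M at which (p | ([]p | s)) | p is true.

6

Let φ = (p | ([]p | s)) | p. Evaluate φ at each world:
  s0 (successors {s1, s4}): φ is true.
  s1 (successors {s0, s2, s6, s7, s8}): φ is false.
  s2 (successors {s1, s3, s6, s8}): φ is true.
  s3 (successors {s2, s4, s6, s8}): φ is true.
  s4 (successors {s0, s2, s3, s5, s8}): φ is true.
  s5 (successors {s0, s2, s4, s6, s8}): φ is true.
  s6 (successors {s1, s3, s5, s7, s8}): φ is false.
  s7 (successors {s0, s1, s3, s5, s8}): φ is false.
  s8 (successors {s1, s2, s3, s4, s6, s7}): φ is true.
For instance, at s7:
  At s7: p | ([]p | s) is false, p is false, so (p | ([]p | s)) | p is false.
    At s7: p is false, []p | s is false, so p | ([]p | s) is false.
      At s7: []p is false, s is false, so []p | s is false.
Satisfying worlds: {s0, s2, s3, s4, s5, s8}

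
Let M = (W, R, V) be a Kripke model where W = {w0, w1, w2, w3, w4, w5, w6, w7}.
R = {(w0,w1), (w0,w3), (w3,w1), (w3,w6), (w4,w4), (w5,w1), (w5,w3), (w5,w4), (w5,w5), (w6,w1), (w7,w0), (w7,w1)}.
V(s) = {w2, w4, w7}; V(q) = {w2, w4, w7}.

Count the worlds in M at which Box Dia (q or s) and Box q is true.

3

Let φ = Box Dia (q or s) and Box q. Evaluate φ at each world:
  w0 (successors {w1, w3}): φ is false.
  w1 (successors ∅): φ is true.
  w2 (successors ∅): φ is true.
  w3 (successors {w1, w6}): φ is false.
  w4 (successors {w4}): φ is true.
  w5 (successors {w1, w3, w4, w5}): φ is false.
  w6 (successors {w1}): φ is false.
  w7 (successors {w0, w1}): φ is false.
For instance, at w5:
  At w5: Box Dia (q or s) is false, Box q is false, so Box Dia (q or s) and Box q is false.
    At w5: Box Dia (q or s) requires Dia (q or s) at every successor {w1, w3, w4, w5}.
      Dia (q or s) fails at w1, so Box Dia (q or s) is false at w5.
    At w5: Box q requires q at every successor {w1, w3, w4, w5}.
      q fails at w1, so Box q is false at w5.
Satisfying worlds: {w1, w2, w4}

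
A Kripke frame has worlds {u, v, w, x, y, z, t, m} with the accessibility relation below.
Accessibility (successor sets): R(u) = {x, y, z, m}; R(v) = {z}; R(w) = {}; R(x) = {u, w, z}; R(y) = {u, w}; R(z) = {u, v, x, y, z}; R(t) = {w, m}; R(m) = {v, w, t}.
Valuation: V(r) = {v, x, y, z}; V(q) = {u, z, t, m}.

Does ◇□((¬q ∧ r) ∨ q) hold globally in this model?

Let φ = ◇□((¬q ∧ r) ∨ q). Evaluate φ at each world:
  u (successors {x, y, z, m}): φ is true.
  v (successors {z}): φ is true.
  w (successors ∅): φ is false.
  x (successors {u, w, z}): φ is true.
  y (successors {u, w}): φ is true.
  z (successors {u, v, x, y, z}): φ is true.
  t (successors {w, m}): φ is true.
  m (successors {v, w, t}): φ is true.
Detail at w (counterexample):
  At w: no accessible worlds, so ◇□((¬q ∧ r) ∨ q) is false.

No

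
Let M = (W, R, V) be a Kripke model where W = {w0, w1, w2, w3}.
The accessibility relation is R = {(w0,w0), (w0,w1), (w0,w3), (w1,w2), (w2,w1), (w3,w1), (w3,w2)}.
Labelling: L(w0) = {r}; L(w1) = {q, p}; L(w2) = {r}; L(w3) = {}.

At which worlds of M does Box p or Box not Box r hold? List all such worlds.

Let φ = Box p or Box not Box r. Evaluate φ at each world:
  w0 (successors {w0, w1, w3}): φ is false.
  w1 (successors {w2}): φ is true.
  w2 (successors {w1}): φ is true.
  w3 (successors {w1, w2}): φ is false.
For instance, at w0:
  At w0: Box p is false, Box not Box r is false, so Box p or Box not Box r is false.
    At w0: Box p requires p at every successor {w0, w1, w3}.
      p fails at w0, so Box p is false at w0.
    At w0: Box not Box r requires not Box r at every successor {w0, w1, w3}.
      not Box r fails at w1, so Box not Box r is false at w0.
Satisfying worlds: {w1, w2}

w1, w2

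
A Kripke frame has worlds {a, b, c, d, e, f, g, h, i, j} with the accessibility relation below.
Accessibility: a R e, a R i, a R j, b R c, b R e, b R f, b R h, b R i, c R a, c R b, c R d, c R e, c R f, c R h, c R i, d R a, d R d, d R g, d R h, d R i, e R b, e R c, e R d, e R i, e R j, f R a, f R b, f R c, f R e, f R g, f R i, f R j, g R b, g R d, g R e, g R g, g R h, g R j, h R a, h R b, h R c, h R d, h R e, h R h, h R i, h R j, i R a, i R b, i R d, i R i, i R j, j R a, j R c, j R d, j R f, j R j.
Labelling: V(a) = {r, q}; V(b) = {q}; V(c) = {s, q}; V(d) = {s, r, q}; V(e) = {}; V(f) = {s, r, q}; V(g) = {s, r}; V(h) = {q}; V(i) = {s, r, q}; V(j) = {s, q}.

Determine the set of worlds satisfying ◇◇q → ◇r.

Let φ = ◇◇q → ◇r. Evaluate φ at each world:
  a (successors {e, i, j}): φ is true.
  b (successors {c, e, f, h, i}): φ is true.
  c (successors {a, b, d, e, f, h, i}): φ is true.
  d (successors {a, d, g, h, i}): φ is true.
  e (successors {b, c, d, i, j}): φ is true.
  f (successors {a, b, c, e, g, i, j}): φ is true.
  g (successors {b, d, e, g, h, j}): φ is true.
  h (successors {a, b, c, d, e, h, i, j}): φ is true.
  i (successors {a, b, d, i, j}): φ is true.
  j (successors {a, c, d, f, j}): φ is true.
For instance, at g:
  At g: ◇◇q is true, ◇r is true, so ◇◇q → ◇r is true.
    At g: ◇◇q requires ◇q at some successor in {b, d, e, g, h, j}.
      ◇q holds at b, so ◇◇q is true at g.
    At g: ◇r requires r at some successor in {b, d, e, g, h, j}.
      r holds at d, so ◇r is true at g.
Satisfying worlds: {a, b, c, d, e, f, g, h, i, j}

a, b, c, d, e, f, g, h, i, j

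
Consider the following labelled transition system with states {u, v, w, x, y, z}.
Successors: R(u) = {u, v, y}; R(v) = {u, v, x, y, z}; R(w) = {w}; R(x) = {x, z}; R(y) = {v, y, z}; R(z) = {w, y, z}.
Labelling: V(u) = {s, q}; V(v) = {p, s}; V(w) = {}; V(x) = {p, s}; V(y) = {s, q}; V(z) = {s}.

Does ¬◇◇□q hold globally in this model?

Let φ = ¬◇◇□q. Evaluate φ at each world:
  u (successors {u, v, y}): φ is true.
  v (successors {u, v, x, y, z}): φ is true.
  w (successors {w}): φ is true.
  x (successors {x, z}): φ is true.
  y (successors {v, y, z}): φ is true.
  z (successors {w, y, z}): φ is true.
For instance, at w:
  At w: ◇◇□q is false, so ¬◇◇□q is true.
    At w: ◇◇□q requires ◇□q at some successor in {w}.
      At w: ◇□q is false.
    So ◇◇□q is false at w.

Yes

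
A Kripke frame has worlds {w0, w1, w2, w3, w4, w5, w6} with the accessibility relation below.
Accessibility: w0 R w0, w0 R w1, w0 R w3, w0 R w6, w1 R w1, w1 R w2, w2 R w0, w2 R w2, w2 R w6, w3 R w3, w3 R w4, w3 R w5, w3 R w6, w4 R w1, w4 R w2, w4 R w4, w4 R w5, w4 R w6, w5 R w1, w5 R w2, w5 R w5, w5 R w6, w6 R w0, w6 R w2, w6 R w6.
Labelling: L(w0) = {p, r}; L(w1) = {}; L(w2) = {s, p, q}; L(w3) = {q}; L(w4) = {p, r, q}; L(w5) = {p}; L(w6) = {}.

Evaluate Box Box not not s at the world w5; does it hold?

Recall that Box ψ holds at a world iff ψ holds at every accessible world, and Dia ψ holds iff ψ holds at some accessible world.
At w5: Box Box not not s requires Box not not s at every successor {w1, w2, w5, w6}.
  Box not not s fails at w1, so Box Box not not s is false at w5.
    At w1: Box not not s requires not not s at every successor {w1, w2}.
      not not s fails at w1, so Box not not s is false at w1.

No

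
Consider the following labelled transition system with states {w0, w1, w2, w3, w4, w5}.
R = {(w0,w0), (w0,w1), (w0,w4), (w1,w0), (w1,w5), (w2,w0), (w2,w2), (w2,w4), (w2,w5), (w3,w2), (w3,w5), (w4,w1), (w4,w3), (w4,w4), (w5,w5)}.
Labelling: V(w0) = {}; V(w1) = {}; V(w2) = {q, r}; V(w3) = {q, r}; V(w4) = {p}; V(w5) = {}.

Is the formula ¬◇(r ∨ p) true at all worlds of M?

No

Let φ = ¬◇(r ∨ p). Evaluate φ at each world:
  w0 (successors {w0, w1, w4}): φ is false.
  w1 (successors {w0, w5}): φ is true.
  w2 (successors {w0, w2, w4, w5}): φ is false.
  w3 (successors {w2, w5}): φ is false.
  w4 (successors {w1, w3, w4}): φ is false.
  w5 (successors {w5}): φ is true.
Detail at w0 (counterexample):
  At w0: ◇(r ∨ p) is true, so ¬◇(r ∨ p) is false.
    At w0: ◇(r ∨ p) requires r ∨ p at some successor in {w0, w1, w4}.
      r ∨ p holds at w4, so ◇(r ∨ p) is true at w0.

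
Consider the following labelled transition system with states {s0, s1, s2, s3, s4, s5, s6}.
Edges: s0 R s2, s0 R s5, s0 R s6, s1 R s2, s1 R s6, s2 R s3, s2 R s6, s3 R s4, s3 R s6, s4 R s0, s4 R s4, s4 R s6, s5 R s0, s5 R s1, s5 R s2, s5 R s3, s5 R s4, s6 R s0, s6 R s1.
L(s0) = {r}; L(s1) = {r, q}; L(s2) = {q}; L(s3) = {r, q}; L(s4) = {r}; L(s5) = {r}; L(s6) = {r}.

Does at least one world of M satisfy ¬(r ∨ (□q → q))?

No

Let φ = ¬(r ∨ (□q → q)). Evaluate φ at each world:
  s0 (successors {s2, s5, s6}): φ is false.
  s1 (successors {s2, s6}): φ is false.
  s2 (successors {s3, s6}): φ is false.
  s3 (successors {s4, s6}): φ is false.
  s4 (successors {s0, s4, s6}): φ is false.
  s5 (successors {s0, s1, s2, s3, s4}): φ is false.
  s6 (successors {s0, s1}): φ is false.
For instance, at s6:
  At s6: r ∨ (□q → q) is true, so ¬(r ∨ (□q → q)) is false.
    At s6: r is true, □q → q is true, so r ∨ (□q → q) is true.
      At s6: □q is false, q is false, so □q → q is true.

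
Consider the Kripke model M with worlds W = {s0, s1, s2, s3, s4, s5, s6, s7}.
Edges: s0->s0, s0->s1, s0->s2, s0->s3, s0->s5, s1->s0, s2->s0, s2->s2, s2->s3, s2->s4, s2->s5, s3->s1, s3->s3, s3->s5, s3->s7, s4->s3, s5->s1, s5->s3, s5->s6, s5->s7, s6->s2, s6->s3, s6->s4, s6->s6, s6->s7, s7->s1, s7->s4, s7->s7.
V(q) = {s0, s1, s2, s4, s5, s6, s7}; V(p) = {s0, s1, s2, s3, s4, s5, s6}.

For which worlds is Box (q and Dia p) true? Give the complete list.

s1, s7

Let φ = Box (q and Dia p). Evaluate φ at each world:
  s0 (successors {s0, s1, s2, s3, s5}): φ is false.
  s1 (successors {s0}): φ is true.
  s2 (successors {s0, s2, s3, s4, s5}): φ is false.
  s3 (successors {s1, s3, s5, s7}): φ is false.
  s4 (successors {s3}): φ is false.
  s5 (successors {s1, s3, s6, s7}): φ is false.
  s6 (successors {s2, s3, s4, s6, s7}): φ is false.
  s7 (successors {s1, s4, s7}): φ is true.
For instance, at s6:
  At s6: Box (q and Dia p) requires q and Dia p at every successor {s2, s3, s4, s6, s7}.
    q and Dia p fails at s3, so Box (q and Dia p) is false at s6.
      At s3: q is false, Dia p is true, so q and Dia p is false.
Satisfying worlds: {s1, s7}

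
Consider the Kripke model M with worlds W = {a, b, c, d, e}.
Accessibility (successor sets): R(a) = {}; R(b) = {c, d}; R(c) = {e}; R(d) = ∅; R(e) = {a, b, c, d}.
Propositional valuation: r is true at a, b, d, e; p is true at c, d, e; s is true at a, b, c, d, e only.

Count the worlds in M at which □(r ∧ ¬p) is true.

Let φ = □(r ∧ ¬p). Evaluate φ at each world:
  a (successors ∅): φ is true.
  b (successors {c, d}): φ is false.
  c (successors {e}): φ is false.
  d (successors ∅): φ is true.
  e (successors {a, b, c, d}): φ is false.
For instance, at e:
  At e: □(r ∧ ¬p) requires r ∧ ¬p at every successor {a, b, c, d}.
    r ∧ ¬p fails at c, so □(r ∧ ¬p) is false at e.
Satisfying worlds: {a, d}

2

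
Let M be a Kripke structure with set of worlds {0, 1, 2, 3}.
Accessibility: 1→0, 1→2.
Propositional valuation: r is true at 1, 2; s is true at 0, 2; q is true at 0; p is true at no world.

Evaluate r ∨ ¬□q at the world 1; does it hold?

Yes

At 1: r is true, ¬□q is true, so r ∨ ¬□q is true.
  At 1: □q is false, so ¬□q is true.
    At 1: □q requires q at every successor {0, 2}.
      q fails at 2, so □q is false at 1.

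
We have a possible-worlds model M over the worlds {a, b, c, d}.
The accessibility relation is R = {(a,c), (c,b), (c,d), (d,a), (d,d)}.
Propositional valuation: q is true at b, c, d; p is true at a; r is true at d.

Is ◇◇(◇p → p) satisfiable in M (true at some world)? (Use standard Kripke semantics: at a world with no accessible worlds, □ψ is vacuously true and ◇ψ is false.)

Let φ = ◇◇(◇p → p). Evaluate φ at each world:
  a (successors {c}): φ is true.
  b (successors ∅): φ is false.
  c (successors {b, d}): φ is true.
  d (successors {a, d}): φ is true.
Detail at a (witness):
  At a: ◇◇(◇p → p) requires ◇(◇p → p) at some successor in {c}.
    ◇(◇p → p) holds at c, so ◇◇(◇p → p) is true at a.
      At c: ◇(◇p → p) requires ◇p → p at some successor in {b, d}.
        ◇p → p holds at b, so ◇(◇p → p) is true at c.

Yes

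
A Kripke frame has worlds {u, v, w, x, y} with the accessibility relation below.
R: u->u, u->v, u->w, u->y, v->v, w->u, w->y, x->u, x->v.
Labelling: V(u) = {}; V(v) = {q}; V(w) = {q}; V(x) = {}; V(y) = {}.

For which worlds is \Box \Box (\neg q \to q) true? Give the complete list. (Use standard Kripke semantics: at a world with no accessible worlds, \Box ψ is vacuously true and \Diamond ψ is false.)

Let φ = \Box \Box (\neg q \to q). Evaluate φ at each world:
  u (successors {u, v, w, y}): φ is false.
  v (successors {v}): φ is true.
  w (successors {u, y}): φ is false.
  x (successors {u, v}): φ is false.
  y (successors ∅): φ is true.
For instance, at w:
  At w: \Box \Box (\neg q \to q) requires \Box (\neg q \to q) at every successor {u, y}.
    \Box (\neg q \to q) fails at u, so \Box \Box (\neg q \to q) is false at w.
      At u: \Box (\neg q \to q) requires \neg q \to q at every successor {u, v, w, y}.
        \neg q \to q fails at u, so \Box (\neg q \to q) is false at u.
Satisfying worlds: {v, y}

v, y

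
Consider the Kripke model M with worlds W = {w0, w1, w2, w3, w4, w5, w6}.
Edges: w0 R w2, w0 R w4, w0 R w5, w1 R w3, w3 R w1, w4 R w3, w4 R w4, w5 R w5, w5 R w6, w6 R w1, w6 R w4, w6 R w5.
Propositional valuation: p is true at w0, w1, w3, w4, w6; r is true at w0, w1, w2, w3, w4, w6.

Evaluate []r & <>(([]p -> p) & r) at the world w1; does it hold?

Yes

Recall that []ψ holds at a world iff ψ holds at every accessible world, and <>ψ holds iff ψ holds at some accessible world.
At w1: []r is true, <>(([]p -> p) & r) is true, so []r & <>(([]p -> p) & r) is true.
  At w1: []r requires r at every successor {w3}.
    At w3: r is true.
  So []r is true at w1.
  At w1: <>(([]p -> p) & r) requires ([]p -> p) & r at some successor in {w3}.
    ([]p -> p) & r holds at w3, so <>(([]p -> p) & r) is true at w1.
      At w3: []p -> p is true, r is true, so ([]p -> p) & r is true.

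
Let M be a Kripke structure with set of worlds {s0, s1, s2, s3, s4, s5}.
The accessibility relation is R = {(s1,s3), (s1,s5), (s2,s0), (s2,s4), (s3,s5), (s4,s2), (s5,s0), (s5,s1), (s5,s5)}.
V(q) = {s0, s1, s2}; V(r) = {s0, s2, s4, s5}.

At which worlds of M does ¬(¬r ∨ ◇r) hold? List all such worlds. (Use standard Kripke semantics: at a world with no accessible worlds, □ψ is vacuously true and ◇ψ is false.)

s0

Let φ = ¬(¬r ∨ ◇r). Evaluate φ at each world:
  s0 (successors ∅): φ is true.
  s1 (successors {s3, s5}): φ is false.
  s2 (successors {s0, s4}): φ is false.
  s3 (successors {s5}): φ is false.
  s4 (successors {s2}): φ is false.
  s5 (successors {s0, s1, s5}): φ is false.
For instance, at s4:
  At s4: ¬r ∨ ◇r is true, so ¬(¬r ∨ ◇r) is false.
    At s4: ¬r is false, ◇r is true, so ¬r ∨ ◇r is true.
      At s4: ◇r requires r at some successor in {s2}.
        r holds at s2, so ◇r is true at s4.
Satisfying worlds: {s0}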